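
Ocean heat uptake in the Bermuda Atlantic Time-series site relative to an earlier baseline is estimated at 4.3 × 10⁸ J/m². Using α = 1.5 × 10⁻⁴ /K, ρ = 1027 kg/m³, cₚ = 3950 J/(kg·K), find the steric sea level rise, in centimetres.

Δh ≈ 1.59 cm

Δh = αQ/(ρcₚ) = 1.5×10⁻⁴ × 4.3×10⁸ / (1027 × 3950) ≈ 0.01590 m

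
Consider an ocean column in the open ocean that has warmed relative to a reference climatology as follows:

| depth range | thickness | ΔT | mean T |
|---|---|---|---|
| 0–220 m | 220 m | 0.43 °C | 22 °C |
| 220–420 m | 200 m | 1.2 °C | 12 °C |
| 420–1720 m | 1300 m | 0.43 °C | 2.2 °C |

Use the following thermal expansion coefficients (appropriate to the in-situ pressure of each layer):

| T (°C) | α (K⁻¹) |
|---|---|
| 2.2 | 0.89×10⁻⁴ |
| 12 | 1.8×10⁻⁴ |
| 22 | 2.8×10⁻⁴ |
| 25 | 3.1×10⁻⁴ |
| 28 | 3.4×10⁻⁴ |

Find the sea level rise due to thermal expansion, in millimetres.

Layer 1 at 22 °C → α = 2.8×10⁻⁴ K⁻¹
Layer 2 at 12 °C → α = 1.8×10⁻⁴ K⁻¹
Layer 3 at 2.2 °C → α = 0.89×10⁻⁴ K⁻¹
220 × 2.8×10⁻⁴ × 0.43 = 0.026488 m
200 × 1.8×10⁻⁴ × 1.2 = 0.04320 m
0.89×10⁻⁴ × 1300 × 0.43 = 0.049751 m
Δh = 0.026488 + 0.04320 + 0.049751 = 0.119439 m

119 mm of thermosteric rise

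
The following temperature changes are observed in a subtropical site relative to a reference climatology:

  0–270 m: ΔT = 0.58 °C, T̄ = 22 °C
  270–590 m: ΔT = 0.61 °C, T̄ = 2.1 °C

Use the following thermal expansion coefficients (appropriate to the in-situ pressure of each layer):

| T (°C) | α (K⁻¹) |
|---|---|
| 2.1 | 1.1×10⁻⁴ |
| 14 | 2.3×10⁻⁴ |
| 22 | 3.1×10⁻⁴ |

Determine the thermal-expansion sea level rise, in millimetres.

about 70.0 mm

Layer 1 at 22 °C → α = 3.1×10⁻⁴ K⁻¹
Layer 2 at 2.1 °C → α = 1.1×10⁻⁴ K⁻¹
Layer 1: 3.1×10⁻⁴ × 0.58 × 270 = 0.048546 m
270–590 m: 0.61 × 320 × 1.1×10⁻⁴ = 0.021472 m
Δh = 0.048546 + 0.021472 = 0.070018 m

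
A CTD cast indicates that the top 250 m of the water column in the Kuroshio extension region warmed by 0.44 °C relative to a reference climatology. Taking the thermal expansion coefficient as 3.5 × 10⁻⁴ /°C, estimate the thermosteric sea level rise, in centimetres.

Δh = αΔT·H = 3.5×10⁻⁴ × 0.44 × 250 = 0.03850 m

3.85 cm of thermosteric rise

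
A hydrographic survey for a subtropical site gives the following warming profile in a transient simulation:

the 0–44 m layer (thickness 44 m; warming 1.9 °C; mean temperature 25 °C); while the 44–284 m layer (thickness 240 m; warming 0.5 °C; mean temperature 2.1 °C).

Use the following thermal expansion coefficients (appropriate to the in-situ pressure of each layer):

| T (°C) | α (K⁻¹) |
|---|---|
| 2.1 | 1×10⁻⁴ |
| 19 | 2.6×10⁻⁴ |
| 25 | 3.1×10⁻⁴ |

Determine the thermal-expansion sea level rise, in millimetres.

38 mm of thermosteric rise

Layer 1 at 25 °C → α = 3.1×10⁻⁴ K⁻¹
Layer 2 at 2.1 °C → α = 1×10⁻⁴ K⁻¹
Layer 1: 1.9 × 44 × 3.1×10⁻⁴ = 0.025916 m
44–284 m: 240 × 1×10⁻⁴ × 0.5 = 0.01200 m
Δh = 0.025916 + 0.01200 = 0.037916 m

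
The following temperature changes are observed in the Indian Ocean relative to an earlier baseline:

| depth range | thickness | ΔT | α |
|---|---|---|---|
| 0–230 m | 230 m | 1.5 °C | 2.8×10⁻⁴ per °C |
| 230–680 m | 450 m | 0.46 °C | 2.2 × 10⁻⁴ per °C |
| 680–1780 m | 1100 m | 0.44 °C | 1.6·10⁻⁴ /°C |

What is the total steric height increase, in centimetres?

22.0 cm of thermosteric rise

Layer 1: 2.8×10⁻⁴ × 230 × 1.5 = 0.09660 m
230–680 m: 2.2×10⁻⁴ × 0.46 × 450 = 0.04554 m
680–1780 m: 0.44 × 1100 × 1.6×10⁻⁴ = 0.07744 m
Δh = 0.09660 + 0.04554 + 0.07744 = 0.21958 m ≈ 22.0 cm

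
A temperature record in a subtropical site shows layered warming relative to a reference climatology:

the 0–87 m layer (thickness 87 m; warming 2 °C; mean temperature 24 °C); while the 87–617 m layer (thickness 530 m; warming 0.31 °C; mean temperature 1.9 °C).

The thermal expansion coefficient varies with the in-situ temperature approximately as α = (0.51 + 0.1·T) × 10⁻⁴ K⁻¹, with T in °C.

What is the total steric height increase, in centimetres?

Layer 1: α = (0.51 + 0.1×24)×10⁻⁴ = 2.91×10⁻⁴ K⁻¹
Layer 2: α = (0.51 + 0.1×1.9)×10⁻⁴ = 0.7×10⁻⁴ K⁻¹
87 × 2 × 2.91×10⁻⁴ = 0.050634 m
Layer 2: 0.31 × 530 × 0.7×10⁻⁴ = 0.011501 m
Δh = 0.050634 + 0.011501 = 0.062135 m ≈ 6.2 cm

Δh = 6.2 cm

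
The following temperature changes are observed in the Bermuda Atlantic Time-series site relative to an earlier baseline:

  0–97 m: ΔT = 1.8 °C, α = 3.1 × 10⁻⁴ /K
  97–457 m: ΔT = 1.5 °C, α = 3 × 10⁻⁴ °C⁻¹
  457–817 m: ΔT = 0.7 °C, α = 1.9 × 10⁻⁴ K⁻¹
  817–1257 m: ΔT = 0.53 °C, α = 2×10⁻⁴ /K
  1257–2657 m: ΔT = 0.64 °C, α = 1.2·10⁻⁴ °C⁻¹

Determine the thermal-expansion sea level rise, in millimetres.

418 mm of thermosteric rise

Layer 1: 1.8 × 97 × 3.1×10⁻⁴ = 0.054126 m
Layer 2: 3×10⁻⁴ × 360 × 1.5 = 0.16200 m
0.7 × 1.9×10⁻⁴ × 360 = 0.04788 m
Layer 4: 0.53 × 2×10⁻⁴ × 440 = 0.04664 m
1257–2657 m: 1400 × 1.2×10⁻⁴ × 0.64 = 0.10752 m
Δh = 0.054126 + 0.16200 + 0.04788 + 0.04664 + 0.10752 = 0.418166 m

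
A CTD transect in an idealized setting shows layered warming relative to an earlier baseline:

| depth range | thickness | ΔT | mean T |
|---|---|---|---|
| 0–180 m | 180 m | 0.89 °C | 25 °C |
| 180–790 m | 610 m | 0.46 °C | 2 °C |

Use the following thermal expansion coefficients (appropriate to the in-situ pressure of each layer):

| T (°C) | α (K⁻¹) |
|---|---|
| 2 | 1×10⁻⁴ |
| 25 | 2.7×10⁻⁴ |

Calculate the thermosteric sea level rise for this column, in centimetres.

7.13 cm of thermosteric rise

Layer 1 at 25 °C → α = 2.7×10⁻⁴ K⁻¹
Layer 2 at 2 °C → α = 1×10⁻⁴ K⁻¹
0–180 m: 0.89 × 2.7×10⁻⁴ × 180 = 0.043254 m
180–790 m: 610 × 0.46 × 1×10⁻⁴ = 0.02806 m
Δh = 0.043254 + 0.02806 = 0.071314 m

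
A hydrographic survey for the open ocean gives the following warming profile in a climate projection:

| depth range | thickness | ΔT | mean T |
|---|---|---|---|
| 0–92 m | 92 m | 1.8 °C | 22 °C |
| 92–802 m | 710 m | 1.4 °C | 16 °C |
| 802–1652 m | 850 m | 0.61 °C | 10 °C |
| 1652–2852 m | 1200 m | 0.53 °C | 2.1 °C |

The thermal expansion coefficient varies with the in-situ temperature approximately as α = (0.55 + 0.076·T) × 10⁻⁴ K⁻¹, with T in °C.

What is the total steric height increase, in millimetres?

325 mm

Layer 1: α = (0.55 + 0.076×22)×10⁻⁴ = 2.222×10⁻⁴ K⁻¹
Layer 2: α = (0.55 + 0.076×16)×10⁻⁴ = 1.766×10⁻⁴ K⁻¹
Layer 3: α = (0.55 + 0.076×10)×10⁻⁴ = 1.31×10⁻⁴ K⁻¹
Layer 4: α = (0.55 + 0.076×2.1)×10⁻⁴ = 0.7096×10⁻⁴ K⁻¹
Layer 1: 2.222×10⁻⁴ × 92 × 1.8 = 0.03679632 m
92–802 m: 1.4 × 1.766×10⁻⁴ × 710 = 0.1755404 m
1.31×10⁻⁴ × 850 × 0.61 = 0.0679235 m
Layer 4: 0.7096×10⁻⁴ × 1200 × 0.53 = 0.04513056 m
Δh = 0.03679632 + 0.1755404 + 0.0679235 + 0.04513056 = 0.32539078 m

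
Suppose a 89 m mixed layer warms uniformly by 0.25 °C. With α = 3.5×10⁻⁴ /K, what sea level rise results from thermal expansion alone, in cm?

0.78 cm

Δh = αΔT·H = 3.5×10⁻⁴ × 0.25 × 89 = 0.0077875 m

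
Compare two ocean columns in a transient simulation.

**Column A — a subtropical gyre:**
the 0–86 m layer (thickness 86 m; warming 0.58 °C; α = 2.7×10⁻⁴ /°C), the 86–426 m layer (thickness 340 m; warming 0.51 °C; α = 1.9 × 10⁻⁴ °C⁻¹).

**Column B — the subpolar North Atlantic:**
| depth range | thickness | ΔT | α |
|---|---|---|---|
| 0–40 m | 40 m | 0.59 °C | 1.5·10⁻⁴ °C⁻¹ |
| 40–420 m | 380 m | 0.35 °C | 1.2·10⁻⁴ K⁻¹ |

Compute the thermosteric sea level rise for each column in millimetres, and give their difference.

A 2.7×10⁻⁴ × 0.58 × 86 = 0.0134676 m
A Layer 2: 0.51 × 340 × 1.9×10⁻⁴ = 0.032946 m
A total: 0.0464136 m
B 1.5×10⁻⁴ × 0.59 × 40 = 0.00354 m
B 1.2×10⁻⁴ × 380 × 0.35 = 0.01596 m
B total: 0.01950 m
Difference: 0.0464136 − 0.01950 = 0.0269136 m

Δh_A ≈ 46 mm, Δh_B ≈ 20 mm; difference ≈ 27 mm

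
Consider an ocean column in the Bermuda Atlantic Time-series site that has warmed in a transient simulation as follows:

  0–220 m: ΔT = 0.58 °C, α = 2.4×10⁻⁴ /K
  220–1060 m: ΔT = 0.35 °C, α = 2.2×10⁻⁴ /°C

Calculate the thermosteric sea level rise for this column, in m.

2.4×10⁻⁴ × 0.58 × 220 = 0.030624 m
840 × 2.2×10⁻⁴ × 0.35 = 0.06468 m
Δh = 0.030624 + 0.06468 = 0.095304 m

about 0.095 m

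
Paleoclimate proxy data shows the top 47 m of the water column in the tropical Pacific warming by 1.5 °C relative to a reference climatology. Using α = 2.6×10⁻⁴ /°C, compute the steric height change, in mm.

Δh = 18.3 mm

Δh = αΔT·H = 2.6×10⁻⁴ × 1.5 × 47 = 0.01833 m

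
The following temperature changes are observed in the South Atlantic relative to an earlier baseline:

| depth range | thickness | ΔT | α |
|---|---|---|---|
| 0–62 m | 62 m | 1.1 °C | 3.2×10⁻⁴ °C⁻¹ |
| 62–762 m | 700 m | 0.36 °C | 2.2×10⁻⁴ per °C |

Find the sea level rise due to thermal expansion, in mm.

1.1 × 62 × 3.2×10⁻⁴ = 0.021824 m
62–762 m: 700 × 0.36 × 2.2×10⁻⁴ = 0.05544 m
Δh = 0.021824 + 0.05544 = 0.077264 m ≈ 77 mm

Δh = 77 mm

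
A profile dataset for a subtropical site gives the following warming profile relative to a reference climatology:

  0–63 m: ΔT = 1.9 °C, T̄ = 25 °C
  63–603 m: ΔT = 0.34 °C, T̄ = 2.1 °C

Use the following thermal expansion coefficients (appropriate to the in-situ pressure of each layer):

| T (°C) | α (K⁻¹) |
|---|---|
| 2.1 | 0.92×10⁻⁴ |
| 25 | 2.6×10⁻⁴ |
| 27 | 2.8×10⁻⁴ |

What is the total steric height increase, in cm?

4.8 cm of thermosteric rise

Layer 1 at 25 °C → α = 2.6×10⁻⁴ K⁻¹
Layer 2 at 2.1 °C → α = 0.92×10⁻⁴ K⁻¹
0–63 m: 63 × 1.9 × 2.6×10⁻⁴ = 0.031122 m
0.92×10⁻⁴ × 540 × 0.34 = 0.0168912 m
Δh = 0.031122 + 0.0168912 = 0.0480132 m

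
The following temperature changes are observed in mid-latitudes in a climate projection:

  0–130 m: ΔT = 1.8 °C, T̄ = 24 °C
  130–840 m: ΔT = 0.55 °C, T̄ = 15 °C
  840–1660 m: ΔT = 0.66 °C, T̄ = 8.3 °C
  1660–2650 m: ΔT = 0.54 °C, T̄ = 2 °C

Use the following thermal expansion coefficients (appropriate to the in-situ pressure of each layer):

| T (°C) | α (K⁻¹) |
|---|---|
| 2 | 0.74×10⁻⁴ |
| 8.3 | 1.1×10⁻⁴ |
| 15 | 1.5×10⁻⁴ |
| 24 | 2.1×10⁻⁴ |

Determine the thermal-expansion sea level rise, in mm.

Δh ≈ 207 mm

Layer 1 at 24 °C → α = 2.1×10⁻⁴ K⁻¹
Layer 2 at 15 °C → α = 1.5×10⁻⁴ K⁻¹
Layer 3 at 8.3 °C → α = 1.1×10⁻⁴ K⁻¹
Layer 4 at 2 °C → α = 0.74×10⁻⁴ K⁻¹
1.8 × 2.1×10⁻⁴ × 130 = 0.04914 m
Layer 2: 1.5×10⁻⁴ × 710 × 0.55 = 0.058575 m
Layer 3: 1.1×10⁻⁴ × 820 × 0.66 = 0.059532 m
0.74×10⁻⁴ × 990 × 0.54 = 0.0395604 m
Δh = 0.04914 + 0.058575 + 0.059532 + 0.0395604 = 0.2068074 m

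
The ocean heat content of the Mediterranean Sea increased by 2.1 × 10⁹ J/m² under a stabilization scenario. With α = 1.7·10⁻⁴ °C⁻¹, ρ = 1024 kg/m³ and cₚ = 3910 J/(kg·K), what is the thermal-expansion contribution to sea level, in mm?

89 mm of thermosteric rise

Δh = αQ/(ρcₚ) = 1.7×10⁻⁴ × 2.1×10⁹ / (1024 × 3910) ≈ 0.089164 m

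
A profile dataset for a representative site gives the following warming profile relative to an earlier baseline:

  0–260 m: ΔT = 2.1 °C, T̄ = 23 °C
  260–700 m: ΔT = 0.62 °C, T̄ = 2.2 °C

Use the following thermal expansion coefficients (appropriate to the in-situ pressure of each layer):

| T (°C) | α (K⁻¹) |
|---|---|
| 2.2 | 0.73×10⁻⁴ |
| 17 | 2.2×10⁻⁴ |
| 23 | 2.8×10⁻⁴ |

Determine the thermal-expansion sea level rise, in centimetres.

17.3 cm of thermosteric rise

Layer 1 at 23 °C → α = 2.8×10⁻⁴ K⁻¹
Layer 2 at 2.2 °C → α = 0.73×10⁻⁴ K⁻¹
Layer 1: 260 × 2.1 × 2.8×10⁻⁴ = 0.15288 m
260–700 m: 440 × 0.73×10⁻⁴ × 0.62 = 0.0199144 m
Δh = 0.15288 + 0.0199144 = 0.1727944 m ≈ 17.3 cm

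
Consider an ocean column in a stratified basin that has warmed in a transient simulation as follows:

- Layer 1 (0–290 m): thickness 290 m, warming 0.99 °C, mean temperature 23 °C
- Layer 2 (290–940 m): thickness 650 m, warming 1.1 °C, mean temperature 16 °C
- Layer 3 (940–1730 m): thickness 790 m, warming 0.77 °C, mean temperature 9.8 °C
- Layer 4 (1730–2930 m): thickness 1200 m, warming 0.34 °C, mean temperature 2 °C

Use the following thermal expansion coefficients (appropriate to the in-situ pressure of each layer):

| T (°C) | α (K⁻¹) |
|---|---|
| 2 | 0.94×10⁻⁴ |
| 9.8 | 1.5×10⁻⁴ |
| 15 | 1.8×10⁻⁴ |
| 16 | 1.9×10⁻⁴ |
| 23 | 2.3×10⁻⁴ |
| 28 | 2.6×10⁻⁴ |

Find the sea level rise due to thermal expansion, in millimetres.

Layer 1 at 23 °C → α = 2.3×10⁻⁴ K⁻¹
Layer 2 at 16 °C → α = 1.9×10⁻⁴ K⁻¹
Layer 3 at 9.8 °C → α = 1.5×10⁻⁴ K⁻¹
Layer 4 at 2 °C → α = 0.94×10⁻⁴ K⁻¹
0.99 × 2.3×10⁻⁴ × 290 = 0.066033 m
290–940 m: 1.1 × 1.9×10⁻⁴ × 650 = 0.13585 m
Layer 3: 1.5×10⁻⁴ × 790 × 0.77 = 0.091245 m
Layer 4: 1200 × 0.34 × 0.94×10⁻⁴ = 0.038352 m
Δh = 0.066033 + 0.13585 + 0.091245 + 0.038352 = 0.33148 m

Δh = 330 mm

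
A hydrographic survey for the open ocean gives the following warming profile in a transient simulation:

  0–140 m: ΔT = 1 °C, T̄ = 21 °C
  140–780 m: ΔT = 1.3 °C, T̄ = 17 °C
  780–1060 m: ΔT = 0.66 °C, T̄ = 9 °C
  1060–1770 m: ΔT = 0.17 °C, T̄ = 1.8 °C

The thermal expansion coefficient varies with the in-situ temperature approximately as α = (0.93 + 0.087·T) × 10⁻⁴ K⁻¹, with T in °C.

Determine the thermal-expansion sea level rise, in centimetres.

28.4 cm of thermosteric rise

Layer 1: α = (0.93 + 0.087×21)×10⁻⁴ = 2.757×10⁻⁴ K⁻¹
Layer 2: α = (0.93 + 0.087×17)×10⁻⁴ = 2.409×10⁻⁴ K⁻¹
Layer 3: α = (0.93 + 0.087×9)×10⁻⁴ = 1.713×10⁻⁴ K⁻¹
Layer 4: α = (0.93 + 0.087×1.8)×10⁻⁴ = 1.0866×10⁻⁴ K⁻¹
0–140 m: 140 × 2.757×10⁻⁴ × 1 = 0.038598 m
Layer 2: 640 × 2.409×10⁻⁴ × 1.3 = 0.2004288 m
1.713×10⁻⁴ × 0.66 × 280 = 0.03165624 m
Layer 4: 1.0866×10⁻⁴ × 710 × 0.17 = 0.013115262 m
Δh = 0.038598 + 0.2004288 + 0.03165624 + 0.013115262 = 0.283798302 m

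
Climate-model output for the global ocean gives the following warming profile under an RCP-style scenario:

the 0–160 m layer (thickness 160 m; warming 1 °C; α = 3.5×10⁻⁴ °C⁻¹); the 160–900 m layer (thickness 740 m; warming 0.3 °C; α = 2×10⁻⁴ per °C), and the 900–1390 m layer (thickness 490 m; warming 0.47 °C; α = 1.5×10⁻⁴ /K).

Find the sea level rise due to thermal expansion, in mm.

about 135 mm

3.5×10⁻⁴ × 160 × 1 = 0.05600 m
Layer 2: 740 × 0.3 × 2×10⁻⁴ = 0.04440 m
900–1390 m: 490 × 0.47 × 1.5×10⁻⁴ = 0.034545 m
Δh = 0.05600 + 0.04440 + 0.034545 = 0.134945 m ≈ 135 mm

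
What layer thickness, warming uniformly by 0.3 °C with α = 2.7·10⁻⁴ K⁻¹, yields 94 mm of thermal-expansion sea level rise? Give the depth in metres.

H = Δh/(αΔT) = 0.094 / (2.7×10⁻⁴ × 0.3) ≈ 1160 m

H ≈ 1160 m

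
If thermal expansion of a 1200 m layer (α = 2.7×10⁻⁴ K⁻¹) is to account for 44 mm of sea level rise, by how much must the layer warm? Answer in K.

ΔT = Δh/(αH) = 0.044 / (2.7×10⁻⁴ × 1200) ≈ 0.1358 K

0.14 K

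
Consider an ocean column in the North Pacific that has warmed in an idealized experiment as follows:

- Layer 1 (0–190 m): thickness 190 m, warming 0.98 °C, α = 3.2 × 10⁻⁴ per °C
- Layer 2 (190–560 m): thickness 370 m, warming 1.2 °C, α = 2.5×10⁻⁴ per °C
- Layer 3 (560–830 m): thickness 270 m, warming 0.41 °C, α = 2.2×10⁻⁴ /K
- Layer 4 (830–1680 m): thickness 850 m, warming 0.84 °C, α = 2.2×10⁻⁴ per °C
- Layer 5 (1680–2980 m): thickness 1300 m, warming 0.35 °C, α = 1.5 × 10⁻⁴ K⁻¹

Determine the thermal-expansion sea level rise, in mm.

0–190 m: 190 × 3.2×10⁻⁴ × 0.98 = 0.059584 m
2.5×10⁻⁴ × 370 × 1.2 = 0.11100 m
Layer 3: 0.41 × 2.2×10⁻⁴ × 270 = 0.024354 m
0.84 × 2.2×10⁻⁴ × 850 = 0.15708 m
Layer 5: 1300 × 1.5×10⁻⁴ × 0.35 = 0.06825 m
Δh = 0.059584 + 0.11100 + 0.024354 + 0.15708 + 0.06825 = 0.420268 m

Δh = 420 mm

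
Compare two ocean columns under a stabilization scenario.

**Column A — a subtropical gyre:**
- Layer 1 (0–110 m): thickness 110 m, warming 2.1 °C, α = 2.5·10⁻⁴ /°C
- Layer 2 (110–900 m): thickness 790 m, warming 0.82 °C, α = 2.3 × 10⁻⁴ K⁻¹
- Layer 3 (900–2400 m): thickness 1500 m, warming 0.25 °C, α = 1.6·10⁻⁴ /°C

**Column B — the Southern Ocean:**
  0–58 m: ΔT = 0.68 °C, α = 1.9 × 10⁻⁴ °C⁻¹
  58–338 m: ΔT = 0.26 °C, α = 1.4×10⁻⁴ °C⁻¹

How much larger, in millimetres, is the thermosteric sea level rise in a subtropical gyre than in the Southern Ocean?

250 mm

A Layer 1: 2.1 × 2.5×10⁻⁴ × 110 = 0.05775 m
A 0.82 × 790 × 2.3×10⁻⁴ = 0.148994 m
A 900–2400 m: 1.6×10⁻⁴ × 1500 × 0.25 = 0.06000 m
A total: 0.266744 m
B Layer 1: 58 × 0.68 × 1.9×10⁻⁴ = 0.0074936 m
B Layer 2: 280 × 0.26 × 1.4×10⁻⁴ = 0.010192 m
B total: 0.0176856 m
Difference: 0.266744 − 0.0176856 = 0.2490584 m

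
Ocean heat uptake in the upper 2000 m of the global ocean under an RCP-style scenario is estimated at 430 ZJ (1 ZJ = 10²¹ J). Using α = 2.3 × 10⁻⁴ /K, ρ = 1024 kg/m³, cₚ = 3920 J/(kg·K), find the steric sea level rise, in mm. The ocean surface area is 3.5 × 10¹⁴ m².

Δh = 70.4 mm

Per unit area: Q = 430×10²¹ / (3.5×10¹⁴) ≈ 1.229×10⁹ J/m²
Δh = αQ/(ρcₚ) = 2.3×10⁻⁴ × 1.229×10⁹ / (1024 × 3920) ≈ 0.07042 m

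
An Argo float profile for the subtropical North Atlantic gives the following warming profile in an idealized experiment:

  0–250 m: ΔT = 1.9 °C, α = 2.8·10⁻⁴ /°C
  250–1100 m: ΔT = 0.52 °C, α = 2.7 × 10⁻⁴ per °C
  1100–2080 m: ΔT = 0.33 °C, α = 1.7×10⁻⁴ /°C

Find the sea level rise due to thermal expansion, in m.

Δh = 0.307 m

Layer 1: 1.9 × 2.8×10⁻⁴ × 250 = 0.13300 m
2.7×10⁻⁴ × 0.52 × 850 = 0.11934 m
Layer 3: 980 × 1.7×10⁻⁴ × 0.33 = 0.054978 m
Δh = 0.13300 + 0.11934 + 0.054978 = 0.307318 m ≈ 0.307 m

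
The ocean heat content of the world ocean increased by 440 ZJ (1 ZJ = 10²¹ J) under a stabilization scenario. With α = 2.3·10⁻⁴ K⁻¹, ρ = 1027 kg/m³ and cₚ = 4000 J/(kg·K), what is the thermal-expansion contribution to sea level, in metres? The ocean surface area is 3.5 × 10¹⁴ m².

Per unit area: Q = 440×10²¹ / (3.5×10¹⁴) ≈ 1.257×10⁹ J/m²
Δh = αQ/(ρcₚ) = 2.3×10⁻⁴ × 1.257×10⁹ / (1027 × 4000) ≈ 0.070377 m

about 0.0704 m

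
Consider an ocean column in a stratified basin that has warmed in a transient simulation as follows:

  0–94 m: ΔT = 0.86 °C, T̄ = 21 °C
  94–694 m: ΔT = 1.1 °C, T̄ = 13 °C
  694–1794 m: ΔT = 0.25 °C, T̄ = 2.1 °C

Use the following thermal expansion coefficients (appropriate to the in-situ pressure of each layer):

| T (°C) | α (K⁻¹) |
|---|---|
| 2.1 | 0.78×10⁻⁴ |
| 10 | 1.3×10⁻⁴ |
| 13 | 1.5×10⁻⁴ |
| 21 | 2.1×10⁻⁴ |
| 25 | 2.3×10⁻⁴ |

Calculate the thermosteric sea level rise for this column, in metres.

Layer 1 at 21 °C → α = 2.1×10⁻⁴ K⁻¹
Layer 2 at 13 °C → α = 1.5×10⁻⁴ K⁻¹
Layer 3 at 2.1 °C → α = 0.78×10⁻⁴ K⁻¹
Layer 1: 2.1×10⁻⁴ × 0.86 × 94 = 0.0169764 m
Layer 2: 1.1 × 1.5×10⁻⁴ × 600 = 0.09900 m
1100 × 0.25 × 0.78×10⁻⁴ = 0.02145 m
Δh = 0.0169764 + 0.09900 + 0.02145 = 0.1374264 m

Δh ≈ 0.137 m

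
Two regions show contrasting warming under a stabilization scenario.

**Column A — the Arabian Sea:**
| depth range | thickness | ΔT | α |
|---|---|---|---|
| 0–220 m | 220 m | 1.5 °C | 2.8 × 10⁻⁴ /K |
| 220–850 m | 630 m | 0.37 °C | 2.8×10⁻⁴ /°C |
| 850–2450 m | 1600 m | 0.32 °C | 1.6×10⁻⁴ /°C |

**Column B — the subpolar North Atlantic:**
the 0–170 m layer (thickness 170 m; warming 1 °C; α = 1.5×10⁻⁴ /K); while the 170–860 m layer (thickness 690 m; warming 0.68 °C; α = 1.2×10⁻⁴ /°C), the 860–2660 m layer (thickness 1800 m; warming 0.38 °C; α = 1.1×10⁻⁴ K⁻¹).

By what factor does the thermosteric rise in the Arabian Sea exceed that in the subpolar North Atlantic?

1.53

A 0–220 m: 2.8×10⁻⁴ × 1.5 × 220 = 0.09240 m
A Layer 2: 630 × 2.8×10⁻⁴ × 0.37 = 0.065268 m
A Layer 3: 1600 × 0.32 × 1.6×10⁻⁴ = 0.08192 m
A total: 0.239588 m
B 0–170 m: 1.5×10⁻⁴ × 1 × 170 = 0.02550 m
B Layer 2: 690 × 1.2×10⁻⁴ × 0.68 = 0.056304 m
B Layer 3: 1.1×10⁻⁴ × 1800 × 0.38 = 0.07524 m
B total: 0.157044 m
Ratio: 0.239588 / 0.157044 ≈ 1.526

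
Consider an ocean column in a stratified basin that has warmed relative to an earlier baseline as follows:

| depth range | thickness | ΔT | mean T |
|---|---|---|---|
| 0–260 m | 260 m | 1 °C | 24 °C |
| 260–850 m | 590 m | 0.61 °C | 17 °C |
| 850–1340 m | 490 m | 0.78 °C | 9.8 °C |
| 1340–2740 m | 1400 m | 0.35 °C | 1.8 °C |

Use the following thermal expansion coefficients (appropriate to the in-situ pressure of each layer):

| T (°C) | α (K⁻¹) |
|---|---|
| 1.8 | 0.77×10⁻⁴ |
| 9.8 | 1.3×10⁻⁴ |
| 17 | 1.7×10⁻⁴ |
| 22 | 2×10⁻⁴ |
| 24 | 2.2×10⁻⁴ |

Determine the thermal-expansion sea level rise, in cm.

Layer 1 at 24 °C → α = 2.2×10⁻⁴ K⁻¹
Layer 2 at 17 °C → α = 1.7×10⁻⁴ K⁻¹
Layer 3 at 9.8 °C → α = 1.3×10⁻⁴ K⁻¹
Layer 4 at 1.8 °C → α = 0.77×10⁻⁴ K⁻¹
Layer 1: 1 × 2.2×10⁻⁴ × 260 = 0.05720 m
0.61 × 590 × 1.7×10⁻⁴ = 0.061183 m
0.78 × 1.3×10⁻⁴ × 490 = 0.049686 m
1340–2740 m: 1400 × 0.77×10⁻⁴ × 0.35 = 0.03773 m
Δh = 0.05720 + 0.061183 + 0.049686 + 0.03773 = 0.205799 m

Δh = 20.6 cm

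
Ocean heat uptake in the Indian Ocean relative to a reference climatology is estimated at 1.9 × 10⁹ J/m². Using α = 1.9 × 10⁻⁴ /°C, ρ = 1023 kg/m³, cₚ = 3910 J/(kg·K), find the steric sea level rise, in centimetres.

9.0 cm of thermosteric rise

Δh = αQ/(ρcₚ) = 1.9×10⁻⁴ × 1.9×10⁹ / (1023 × 3910) ≈ 0.090252 m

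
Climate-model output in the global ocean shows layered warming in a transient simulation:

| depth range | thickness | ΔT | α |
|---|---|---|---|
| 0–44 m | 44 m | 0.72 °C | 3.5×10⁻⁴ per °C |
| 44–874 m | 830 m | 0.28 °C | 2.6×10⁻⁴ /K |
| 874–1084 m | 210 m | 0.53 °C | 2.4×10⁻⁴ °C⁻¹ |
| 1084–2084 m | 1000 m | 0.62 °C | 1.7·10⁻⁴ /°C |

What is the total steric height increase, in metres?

Δh ≈ 0.204 m

0–44 m: 0.72 × 3.5×10⁻⁴ × 44 = 0.011088 m
44–874 m: 830 × 0.28 × 2.6×10⁻⁴ = 0.060424 m
874–1084 m: 0.53 × 210 × 2.4×10⁻⁴ = 0.026712 m
Layer 4: 1.7×10⁻⁴ × 0.62 × 1000 = 0.10540 m
Δh = 0.011088 + 0.060424 + 0.026712 + 0.10540 = 0.203624 m ≈ 0.204 m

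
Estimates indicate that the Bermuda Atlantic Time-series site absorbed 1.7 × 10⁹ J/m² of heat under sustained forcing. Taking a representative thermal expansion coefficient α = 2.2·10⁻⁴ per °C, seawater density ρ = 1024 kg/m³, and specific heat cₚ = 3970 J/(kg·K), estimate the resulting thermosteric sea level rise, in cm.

Δh = αQ/(ρcₚ) = 2.2×10⁻⁴ × 1.7×10⁹ / (1024 × 3970) ≈ 0.091999 m

Δh ≈ 9.20 cm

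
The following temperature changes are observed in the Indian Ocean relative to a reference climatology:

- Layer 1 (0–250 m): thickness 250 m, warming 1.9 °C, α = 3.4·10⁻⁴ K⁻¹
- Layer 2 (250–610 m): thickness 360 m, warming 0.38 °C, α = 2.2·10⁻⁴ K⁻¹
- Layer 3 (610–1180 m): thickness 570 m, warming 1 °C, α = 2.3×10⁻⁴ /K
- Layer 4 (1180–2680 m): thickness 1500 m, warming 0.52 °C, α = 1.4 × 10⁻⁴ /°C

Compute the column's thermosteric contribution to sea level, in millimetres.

Δh ≈ 432 mm

0–250 m: 250 × 3.4×10⁻⁴ × 1.9 = 0.16150 m
360 × 0.38 × 2.2×10⁻⁴ = 0.030096 m
2.3×10⁻⁴ × 1 × 570 = 0.13110 m
1180–2680 m: 1500 × 0.52 × 1.4×10⁻⁴ = 0.10920 m
Δh = 0.16150 + 0.030096 + 0.13110 + 0.10920 = 0.431896 m ≈ 432 mm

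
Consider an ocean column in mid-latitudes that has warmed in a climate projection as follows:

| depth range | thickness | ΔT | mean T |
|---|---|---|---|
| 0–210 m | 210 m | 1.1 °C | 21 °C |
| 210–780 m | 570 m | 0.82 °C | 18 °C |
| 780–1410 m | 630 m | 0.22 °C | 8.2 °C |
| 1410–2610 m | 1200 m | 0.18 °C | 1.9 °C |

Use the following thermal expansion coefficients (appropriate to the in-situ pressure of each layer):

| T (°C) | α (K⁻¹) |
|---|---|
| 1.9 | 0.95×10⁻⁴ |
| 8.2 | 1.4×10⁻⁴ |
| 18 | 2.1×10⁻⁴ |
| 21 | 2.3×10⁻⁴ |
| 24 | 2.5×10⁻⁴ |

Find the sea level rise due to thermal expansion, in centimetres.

Δh = 19 cm

Layer 1 at 21 °C → α = 2.3×10⁻⁴ K⁻¹
Layer 2 at 18 °C → α = 2.1×10⁻⁴ K⁻¹
Layer 3 at 8.2 °C → α = 1.4×10⁻⁴ K⁻¹
Layer 4 at 1.9 °C → α = 0.95×10⁻⁴ K⁻¹
0–210 m: 210 × 2.3×10⁻⁴ × 1.1 = 0.05313 m
210–780 m: 570 × 2.1×10⁻⁴ × 0.82 = 0.098154 m
780–1410 m: 1.4×10⁻⁴ × 630 × 0.22 = 0.019404 m
1200 × 0.18 × 0.95×10⁻⁴ = 0.02052 m
Δh = 0.05313 + 0.098154 + 0.019404 + 0.02052 = 0.191208 m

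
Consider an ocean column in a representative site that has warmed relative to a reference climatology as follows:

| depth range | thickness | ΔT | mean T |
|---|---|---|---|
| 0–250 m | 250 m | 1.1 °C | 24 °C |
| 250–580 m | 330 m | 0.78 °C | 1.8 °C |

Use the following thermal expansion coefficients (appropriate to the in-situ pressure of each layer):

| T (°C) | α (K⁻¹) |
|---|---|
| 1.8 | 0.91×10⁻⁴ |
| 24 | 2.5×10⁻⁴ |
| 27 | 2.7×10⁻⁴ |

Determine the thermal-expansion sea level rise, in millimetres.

Layer 1 at 24 °C → α = 2.5×10⁻⁴ K⁻¹
Layer 2 at 1.8 °C → α = 0.91×10⁻⁴ K⁻¹
0–250 m: 1.1 × 250 × 2.5×10⁻⁴ = 0.06875 m
Layer 2: 0.91×10⁻⁴ × 0.78 × 330 = 0.0234234 m
Δh = 0.06875 + 0.0234234 = 0.0921734 m

about 92.2 mm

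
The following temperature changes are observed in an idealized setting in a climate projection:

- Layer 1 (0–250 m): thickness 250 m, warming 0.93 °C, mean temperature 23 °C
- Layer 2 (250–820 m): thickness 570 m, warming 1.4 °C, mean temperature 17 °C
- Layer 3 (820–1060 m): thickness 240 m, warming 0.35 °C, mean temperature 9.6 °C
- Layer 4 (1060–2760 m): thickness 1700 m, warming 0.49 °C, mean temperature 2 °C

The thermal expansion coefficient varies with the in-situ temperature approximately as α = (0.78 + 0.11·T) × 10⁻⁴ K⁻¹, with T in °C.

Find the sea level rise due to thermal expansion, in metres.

0.387 m of thermosteric rise

Layer 1: α = (0.78 + 0.11×23)×10⁻⁴ = 3.31×10⁻⁴ K⁻¹
Layer 2: α = (0.78 + 0.11×17)×10⁻⁴ = 2.65×10⁻⁴ K⁻¹
Layer 3: α = (0.78 + 0.11×9.6)×10⁻⁴ = 1.836×10⁻⁴ K⁻¹
Layer 4: α = (0.78 + 0.11×2)×10⁻⁴ = 1×10⁻⁴ K⁻¹
0–250 m: 0.93 × 3.31×10⁻⁴ × 250 = 0.0769575 m
Layer 2: 570 × 1.4 × 2.65×10⁻⁴ = 0.21147 m
Layer 3: 1.836×10⁻⁴ × 0.35 × 240 = 0.0154224 m
0.49 × 1700 × 1×10⁻⁴ = 0.08330 m
Δh = 0.0769575 + 0.21147 + 0.0154224 + 0.08330 = 0.3871499 m ≈ 0.387 m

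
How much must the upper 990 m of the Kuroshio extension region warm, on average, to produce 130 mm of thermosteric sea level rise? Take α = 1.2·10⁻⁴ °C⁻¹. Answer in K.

ΔT = Δh/(αH) = 0.13 / (1.2×10⁻⁴ × 990) ≈ 1.094 K

1.1 K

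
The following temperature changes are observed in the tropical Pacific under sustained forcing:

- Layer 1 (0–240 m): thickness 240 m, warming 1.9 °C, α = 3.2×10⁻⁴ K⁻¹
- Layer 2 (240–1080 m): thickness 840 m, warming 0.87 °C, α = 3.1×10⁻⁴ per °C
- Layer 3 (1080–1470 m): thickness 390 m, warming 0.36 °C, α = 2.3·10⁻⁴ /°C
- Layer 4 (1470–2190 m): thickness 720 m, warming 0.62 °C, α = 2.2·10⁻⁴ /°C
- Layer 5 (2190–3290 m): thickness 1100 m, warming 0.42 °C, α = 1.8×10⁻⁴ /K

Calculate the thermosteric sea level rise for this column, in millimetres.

0–240 m: 3.2×10⁻⁴ × 1.9 × 240 = 0.14592 m
840 × 3.1×10⁻⁴ × 0.87 = 0.226548 m
Layer 3: 390 × 0.36 × 2.3×10⁻⁴ = 0.032292 m
720 × 0.62 × 2.2×10⁻⁴ = 0.098208 m
Layer 5: 1.8×10⁻⁴ × 0.42 × 1100 = 0.08316 m
Δh = 0.14592 + 0.226548 + 0.032292 + 0.098208 + 0.08316 = 0.586128 m

about 586 mm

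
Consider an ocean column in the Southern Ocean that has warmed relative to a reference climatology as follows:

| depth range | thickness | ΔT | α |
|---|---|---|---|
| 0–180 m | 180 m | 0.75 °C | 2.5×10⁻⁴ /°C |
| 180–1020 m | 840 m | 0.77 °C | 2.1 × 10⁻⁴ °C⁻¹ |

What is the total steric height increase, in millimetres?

Δh = 170 mm

2.5×10⁻⁴ × 180 × 0.75 = 0.03375 m
180–1020 m: 0.77 × 2.1×10⁻⁴ × 840 = 0.135828 m
Δh = 0.03375 + 0.135828 = 0.169578 m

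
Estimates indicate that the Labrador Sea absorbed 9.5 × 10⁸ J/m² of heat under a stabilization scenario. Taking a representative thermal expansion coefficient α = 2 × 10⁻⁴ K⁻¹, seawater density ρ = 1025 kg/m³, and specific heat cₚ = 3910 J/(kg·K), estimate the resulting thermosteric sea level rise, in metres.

Δh = αQ/(ρcₚ) = 2×10⁻⁴ × 9.5×10⁸ / (1025 × 3910) ≈ 0.047408 m

Δh ≈ 0.047 m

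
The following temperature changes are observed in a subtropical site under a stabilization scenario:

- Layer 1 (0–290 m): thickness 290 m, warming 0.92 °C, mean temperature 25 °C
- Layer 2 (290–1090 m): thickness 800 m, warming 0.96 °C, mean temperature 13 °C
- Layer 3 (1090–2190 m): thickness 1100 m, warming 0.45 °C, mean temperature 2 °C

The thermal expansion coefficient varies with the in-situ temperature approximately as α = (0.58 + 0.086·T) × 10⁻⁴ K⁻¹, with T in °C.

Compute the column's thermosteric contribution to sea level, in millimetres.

Layer 1: α = (0.58 + 0.086×25)×10⁻⁴ = 2.73×10⁻⁴ K⁻¹
Layer 2: α = (0.58 + 0.086×13)×10⁻⁴ = 1.698×10⁻⁴ K⁻¹
Layer 3: α = (0.58 + 0.086×2)×10⁻⁴ = 0.752×10⁻⁴ K⁻¹
2.73×10⁻⁴ × 0.92 × 290 = 0.0728364 m
1.698×10⁻⁴ × 0.96 × 800 = 0.1304064 m
1090–2190 m: 1100 × 0.45 × 0.752×10⁻⁴ = 0.037224 m
Δh = 0.0728364 + 0.1304064 + 0.037224 = 0.2404668 m

240 mm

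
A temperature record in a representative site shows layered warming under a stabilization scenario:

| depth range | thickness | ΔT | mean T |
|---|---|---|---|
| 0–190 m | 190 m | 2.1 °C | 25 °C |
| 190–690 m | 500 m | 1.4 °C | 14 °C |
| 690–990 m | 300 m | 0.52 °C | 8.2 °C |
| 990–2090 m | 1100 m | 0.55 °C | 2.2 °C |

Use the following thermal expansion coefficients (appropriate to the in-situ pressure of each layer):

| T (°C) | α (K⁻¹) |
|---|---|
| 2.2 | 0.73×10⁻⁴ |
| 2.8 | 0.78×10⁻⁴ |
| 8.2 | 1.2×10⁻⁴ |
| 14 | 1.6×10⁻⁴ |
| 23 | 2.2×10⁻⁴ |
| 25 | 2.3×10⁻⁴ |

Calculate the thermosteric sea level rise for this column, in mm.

Layer 1 at 25 °C → α = 2.3×10⁻⁴ K⁻¹
Layer 2 at 14 °C → α = 1.6×10⁻⁴ K⁻¹
Layer 3 at 8.2 °C → α = 1.2×10⁻⁴ K⁻¹
Layer 4 at 2.2 °C → α = 0.73×10⁻⁴ K⁻¹
Layer 1: 190 × 2.1 × 2.3×10⁻⁴ = 0.09177 m
1.4 × 1.6×10⁻⁴ × 500 = 0.11200 m
1.2×10⁻⁴ × 0.52 × 300 = 0.01872 m
0.55 × 1100 × 0.73×10⁻⁴ = 0.044165 m
Δh = 0.09177 + 0.11200 + 0.01872 + 0.044165 = 0.266655 m

267 mm of thermosteric rise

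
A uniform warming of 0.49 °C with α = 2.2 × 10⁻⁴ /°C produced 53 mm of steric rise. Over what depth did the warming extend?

H = Δh/(αΔT) = 0.053 / (2.2×10⁻⁴ × 0.49) ≈ 491.7 m

492 m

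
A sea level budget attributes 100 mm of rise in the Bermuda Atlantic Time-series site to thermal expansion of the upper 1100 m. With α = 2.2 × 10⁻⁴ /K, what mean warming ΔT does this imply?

ΔT = Δh/(αH) = 0.1 / (2.2×10⁻⁴ × 1100) ≈ 0.4132 °C

0.413 °C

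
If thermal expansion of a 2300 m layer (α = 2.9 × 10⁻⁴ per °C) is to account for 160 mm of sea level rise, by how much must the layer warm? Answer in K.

ΔT ≈ 0.240 K

ΔT = Δh/(αH) = 0.16 / (2.9×10⁻⁴ × 2300) ≈ 0.2399 K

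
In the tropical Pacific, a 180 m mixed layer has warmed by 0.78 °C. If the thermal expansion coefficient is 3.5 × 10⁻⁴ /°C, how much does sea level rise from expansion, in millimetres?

Δh = αΔT·H = 3.5×10⁻⁴ × 0.78 × 180 = 0.04914 m

about 49 mm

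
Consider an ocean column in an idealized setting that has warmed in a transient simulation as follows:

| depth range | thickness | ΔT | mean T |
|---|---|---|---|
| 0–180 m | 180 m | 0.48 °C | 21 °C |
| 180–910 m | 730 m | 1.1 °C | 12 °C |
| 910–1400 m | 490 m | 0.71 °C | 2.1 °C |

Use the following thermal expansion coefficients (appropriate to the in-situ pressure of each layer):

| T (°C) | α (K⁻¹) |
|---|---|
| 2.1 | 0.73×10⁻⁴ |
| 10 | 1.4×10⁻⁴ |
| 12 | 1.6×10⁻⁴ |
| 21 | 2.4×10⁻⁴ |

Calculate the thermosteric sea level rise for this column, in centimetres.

Layer 1 at 21 °C → α = 2.4×10⁻⁴ K⁻¹
Layer 2 at 12 °C → α = 1.6×10⁻⁴ K⁻¹
Layer 3 at 2.1 °C → α = 0.73×10⁻⁴ K⁻¹
0–180 m: 0.48 × 180 × 2.4×10⁻⁴ = 0.020736 m
Layer 2: 1.1 × 730 × 1.6×10⁻⁴ = 0.12848 m
910–1400 m: 0.71 × 490 × 0.73×10⁻⁴ = 0.0253967 m
Δh = 0.020736 + 0.12848 + 0.0253967 = 0.1746127 m ≈ 17.5 cm

Δh = 17.5 cm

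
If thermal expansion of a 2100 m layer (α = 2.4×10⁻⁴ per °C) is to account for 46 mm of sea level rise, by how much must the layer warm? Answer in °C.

about 0.091 °C

ΔT = Δh/(αH) = 0.046 / (2.4×10⁻⁴ × 2100) ≈ 0.09127 °C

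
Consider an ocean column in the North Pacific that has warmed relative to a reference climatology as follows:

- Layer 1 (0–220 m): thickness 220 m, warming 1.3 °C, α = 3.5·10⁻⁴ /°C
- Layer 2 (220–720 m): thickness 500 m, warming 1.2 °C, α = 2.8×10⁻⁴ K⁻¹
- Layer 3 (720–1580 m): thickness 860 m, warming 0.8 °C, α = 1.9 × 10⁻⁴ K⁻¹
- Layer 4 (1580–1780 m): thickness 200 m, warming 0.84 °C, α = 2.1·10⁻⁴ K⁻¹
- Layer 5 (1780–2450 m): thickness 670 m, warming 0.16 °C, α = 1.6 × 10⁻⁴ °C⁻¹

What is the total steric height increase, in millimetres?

Layer 1: 3.5×10⁻⁴ × 220 × 1.3 = 0.10010 m
220–720 m: 2.8×10⁻⁴ × 1.2 × 500 = 0.16800 m
720–1580 m: 1.9×10⁻⁴ × 0.8 × 860 = 0.13072 m
1580–1780 m: 0.84 × 200 × 2.1×10⁻⁴ = 0.03528 m
1780–2450 m: 1.6×10⁻⁴ × 670 × 0.16 = 0.017152 m
Δh = 0.10010 + 0.16800 + 0.13072 + 0.03528 + 0.017152 = 0.451252 m

450 mm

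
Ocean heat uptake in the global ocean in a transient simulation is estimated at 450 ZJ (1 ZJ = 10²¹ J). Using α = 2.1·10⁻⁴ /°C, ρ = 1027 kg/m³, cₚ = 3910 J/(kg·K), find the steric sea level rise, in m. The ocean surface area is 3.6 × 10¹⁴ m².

Per unit area: Q = 450×10²¹ / (3.6×10¹⁴) = 1.25×10⁹ J/m²
Δh = αQ/(ρcₚ) = 2.1×10⁻⁴ × 1.25×10⁹ / (1027 × 3910) ≈ 0.065371 m

0.065 m of thermosteric rise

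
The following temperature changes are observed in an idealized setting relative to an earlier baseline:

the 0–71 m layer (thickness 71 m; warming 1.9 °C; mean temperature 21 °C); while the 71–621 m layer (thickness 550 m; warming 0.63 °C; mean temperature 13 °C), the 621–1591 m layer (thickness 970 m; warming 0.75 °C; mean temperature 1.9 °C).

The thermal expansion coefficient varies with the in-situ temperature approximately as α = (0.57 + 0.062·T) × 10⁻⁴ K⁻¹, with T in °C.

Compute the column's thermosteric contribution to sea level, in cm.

Δh ≈ 12.3 cm

Layer 1: α = (0.57 + 0.062×21)×10⁻⁴ = 1.872×10⁻⁴ K⁻¹
Layer 2: α = (0.57 + 0.062×13)×10⁻⁴ = 1.376×10⁻⁴ K⁻¹
Layer 3: α = (0.57 + 0.062×1.9)×10⁻⁴ = 0.6878×10⁻⁴ K⁻¹
71 × 1.9 × 1.872×10⁻⁴ = 0.02525328 m
Layer 2: 550 × 0.63 × 1.376×10⁻⁴ = 0.0476784 m
0.75 × 970 × 0.6878×10⁻⁴ = 0.05003745 m
Δh = 0.02525328 + 0.0476784 + 0.05003745 = 0.12296913 m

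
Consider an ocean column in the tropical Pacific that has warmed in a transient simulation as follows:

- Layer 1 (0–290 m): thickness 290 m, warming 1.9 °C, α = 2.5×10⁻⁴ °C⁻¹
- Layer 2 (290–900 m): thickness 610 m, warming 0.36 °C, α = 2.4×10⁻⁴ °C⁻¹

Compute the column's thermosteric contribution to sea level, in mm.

Δh ≈ 190 mm

1.9 × 2.5×10⁻⁴ × 290 = 0.13775 m
0.36 × 610 × 2.4×10⁻⁴ = 0.052704 m
Δh = 0.13775 + 0.052704 = 0.190454 m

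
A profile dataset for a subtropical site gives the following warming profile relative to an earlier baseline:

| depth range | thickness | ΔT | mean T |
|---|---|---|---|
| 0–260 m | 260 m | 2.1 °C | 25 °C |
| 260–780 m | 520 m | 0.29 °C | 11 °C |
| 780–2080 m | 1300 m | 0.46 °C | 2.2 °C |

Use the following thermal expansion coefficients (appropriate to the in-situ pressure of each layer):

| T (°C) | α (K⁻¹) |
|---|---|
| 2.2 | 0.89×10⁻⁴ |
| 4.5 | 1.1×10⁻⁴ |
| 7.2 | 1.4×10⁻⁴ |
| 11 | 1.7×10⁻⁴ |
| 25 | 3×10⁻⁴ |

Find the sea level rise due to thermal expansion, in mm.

Δh ≈ 243 mm

Layer 1 at 25 °C → α = 3×10⁻⁴ K⁻¹
Layer 2 at 11 °C → α = 1.7×10⁻⁴ K⁻¹
Layer 3 at 2.2 °C → α = 0.89×10⁻⁴ K⁻¹
0–260 m: 3×10⁻⁴ × 2.1 × 260 = 0.16380 m
Layer 2: 0.29 × 520 × 1.7×10⁻⁴ = 0.025636 m
Layer 3: 0.89×10⁻⁴ × 1300 × 0.46 = 0.053222 m
Δh = 0.16380 + 0.025636 + 0.053222 = 0.242658 m ≈ 243 mm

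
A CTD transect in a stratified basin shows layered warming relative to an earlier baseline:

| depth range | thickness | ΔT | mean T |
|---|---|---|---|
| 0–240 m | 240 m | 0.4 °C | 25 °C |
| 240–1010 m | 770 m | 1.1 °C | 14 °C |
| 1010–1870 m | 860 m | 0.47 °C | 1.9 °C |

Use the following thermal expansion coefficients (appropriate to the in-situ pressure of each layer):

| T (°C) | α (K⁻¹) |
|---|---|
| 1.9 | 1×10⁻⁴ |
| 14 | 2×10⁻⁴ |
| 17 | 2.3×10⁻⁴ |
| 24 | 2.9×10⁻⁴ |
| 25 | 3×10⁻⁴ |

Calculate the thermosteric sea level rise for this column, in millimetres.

240 mm of thermosteric rise

Layer 1 at 25 °C → α = 3×10⁻⁴ K⁻¹
Layer 2 at 14 °C → α = 2×10⁻⁴ K⁻¹
Layer 3 at 1.9 °C → α = 1×10⁻⁴ K⁻¹
3×10⁻⁴ × 0.4 × 240 = 0.02880 m
240–1010 m: 1.1 × 770 × 2×10⁻⁴ = 0.16940 m
860 × 1×10⁻⁴ × 0.47 = 0.04042 m
Δh = 0.02880 + 0.16940 + 0.04042 = 0.23862 m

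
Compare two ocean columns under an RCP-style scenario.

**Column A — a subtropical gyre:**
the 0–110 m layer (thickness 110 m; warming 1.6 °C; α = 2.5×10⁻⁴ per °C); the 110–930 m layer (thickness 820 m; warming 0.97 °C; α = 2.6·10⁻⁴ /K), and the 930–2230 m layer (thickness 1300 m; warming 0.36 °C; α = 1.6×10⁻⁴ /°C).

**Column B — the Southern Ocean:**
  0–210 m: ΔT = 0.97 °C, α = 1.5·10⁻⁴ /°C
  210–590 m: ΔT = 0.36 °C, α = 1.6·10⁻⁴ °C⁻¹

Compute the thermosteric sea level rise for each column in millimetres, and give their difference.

Δh_A ≈ 330 mm, Δh_B ≈ 52 mm; difference ≈ 270 mm

A 0–110 m: 1.6 × 2.5×10⁻⁴ × 110 = 0.04400 m
A 2.6×10⁻⁴ × 820 × 0.97 = 0.206804 m
A 1300 × 0.36 × 1.6×10⁻⁴ = 0.07488 m
A total: 0.325684 m
B 0–210 m: 1.5×10⁻⁴ × 0.97 × 210 = 0.030555 m
B 210–590 m: 1.6×10⁻⁴ × 0.36 × 380 = 0.021888 m
B total: 0.052443 m
Difference: 0.325684 − 0.052443 = 0.273241 m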